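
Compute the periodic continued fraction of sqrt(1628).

Write x_i = (sqrt(1628) + m_i)/d_i with (m_0, d_0) = (0, 1). a_0 = floor(sqrt(1628)) = 40, since 40^2 = 1600 <= 1628 < 1681 = 41^2.
Iterate m_{i+1} = d_i*a_i - m_i, d_{i+1} = (1628 - m_{i+1}^2)/d_i, a_{i+1} = floor((a_0 + m_{i+1})/d_{i+1}):
  m_1 = 1*40 - 0 = 40, d_1 = (1628 - 40^2)/1 = 28/1 = 28, a_1 = floor((40 + 40)/28) = 2.
  m_2 = 28*2 - 40 = 16, d_2 = (1628 - 16^2)/28 = 1372/28 = 49, a_2 = floor((40 + 16)/49) = 1.
  m_3 = 49*1 - 16 = 33, d_3 = (1628 - 33^2)/49 = 539/49 = 11, a_3 = floor((40 + 33)/11) = 6.
  m_4 = 11*6 - 33 = 33, d_4 = (1628 - 33^2)/11 = 539/11 = 49, a_4 = floor((40 + 33)/49) = 1.
  m_5 = 49*1 - 33 = 16, d_5 = (1628 - 16^2)/49 = 1372/49 = 28, a_5 = floor((40 + 16)/28) = 2.
  m_6 = 28*2 - 16 = 40, d_6 = (1628 - 40^2)/28 = 28/28 = 1, a_6 = floor((40 + 40)/1) = 80.
  m_7 = 1*80 - 40 = 40, d_7 = (1628 - 40^2)/1 = 28/1 = 28: (m_7, d_7) = (m_1, d_1) = (40, 28), so from here the quotients repeat a_1, ..., a_6; the period length is 6.
Hence the expansion of sqrt(1628) is a_0 = 40 followed by the repeating block 2, 1, 6, 1, 2, 80 (period 6).

[40; (2, 1, 6, 1, 2, 80)]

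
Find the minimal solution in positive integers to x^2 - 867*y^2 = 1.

First expand sqrt(867) as a continued fraction. With x_i = (sqrt(867) + m_i)/d_i and (m_0, d_0) = (0, 1): a_0 = floor(sqrt(867)) = 29, since 29^2 = 841 <= 867 < 900 = 30^2.
Iterate m_{i+1} = d_i*a_i - m_i, d_{i+1} = (867 - m_{i+1}^2)/d_i, a_{i+1} = floor((a_0 + m_{i+1})/d_{i+1}):
  m_1 = 1*29 - 0 = 29, d_1 = (867 - 29^2)/1 = 26/1 = 26, a_1 = floor((29 + 29)/26) = 2.
  m_2 = 26*2 - 29 = 23, d_2 = (867 - 23^2)/26 = 338/26 = 13, a_2 = floor((29 + 23)/13) = 4.
  m_3 = 13*4 - 23 = 29, d_3 = (867 - 29^2)/13 = 26/13 = 2, a_3 = floor((29 + 29)/2) = 29.
  m_4 = 2*29 - 29 = 29, d_4 = (867 - 29^2)/2 = 26/2 = 13, a_4 = floor((29 + 29)/13) = 4.
  m_5 = 13*4 - 29 = 23, d_5 = (867 - 23^2)/13 = 338/13 = 26, a_5 = floor((29 + 23)/26) = 2.
  m_6 = 26*2 - 23 = 29, d_6 = (867 - 29^2)/26 = 26/26 = 1, a_6 = floor((29 + 29)/1) = 58.
  m_7 = 1*58 - 29 = 29, d_7 = (867 - 29^2)/1 = 26/1 = 26: (m_7, d_7) = (m_1, d_1) = (29, 26), so from here the quotients repeat a_1, ..., a_6; the period length is 6.
So sqrt(867) = [29; (2, 4, 29, 4, 2, 58)] with period length k = 6.
k is even, so the fundamental solution of x^2 - 867y^2 = 1 is (p_{k-1}, q_{k-1}) = (p_5, q_5); compute convergents through index 5.
Convergents (p_i = a_i*p_{i-1} + p_{i-2}, q_i = a_i*q_{i-1} + q_{i-2} with p_{-2}=0, p_{-1}=1, q_{-2}=1, q_{-1}=0):
  i=0: a_0=29, p_0 = 29*1 + 0 = 29, q_0 = 29*0 + 1 = 1.
  i=1: a_1=2, p_1 = 2*29 + 1 = 59, q_1 = 2*1 + 0 = 2.
  i=2: a_2=4, p_2 = 4*59 + 29 = 265, q_2 = 4*2 + 1 = 9.
  i=3: a_3=29, p_3 = 29*265 + 59 = 7744, q_3 = 29*9 + 2 = 263.
  i=4: a_4=4, p_4 = 4*7744 + 265 = 31241, q_4 = 4*263 + 9 = 1061.
  i=5: a_5=2, p_5 = 2*31241 + 7744 = 70226, q_5 = 2*1061 + 263 = 2385.
Check: 70226^2 - 867*2385^2 = 4931691076 - 4931691075 = 1, so (x, y) = (70226, 2385) solves the equation, and by the theorem it is the least positive solution.

(x, y) = (70226, 2385)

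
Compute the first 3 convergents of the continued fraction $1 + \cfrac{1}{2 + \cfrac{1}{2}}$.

1/1, 3/2, 7/5

Using the convergent recurrence p_i = a_i*p_{i-1} + p_{i-2}, q_i = a_i*q_{i-1} + q_{i-2} with p_{-2}=0, p_{-1}=1, q_{-2}=1, q_{-1}=0:
  i=0: a_0=1, p_0 = 1*1 + 0 = 1, q_0 = 1*0 + 1 = 1.
  i=1: a_1=2, p_1 = 2*1 + 1 = 3, q_1 = 2*1 + 0 = 2.
  i=2: a_2=2, p_2 = 2*3 + 1 = 7, q_2 = 2*2 + 1 = 5.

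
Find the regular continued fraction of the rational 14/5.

[2; 1, 4]

Run the Euclidean algorithm on 14 and 5; the successive quotients are the partial quotients a_0, a_1, ... (each step inverts the fractional part left over by the previous one):
  14 = 2*5 + 4, so a_0 = 2.
  5 = 1*4 + 1, so a_1 = 1.
  4 = 4*1 + 0, so a_2 = 4.
The remainder reaches 0 after 3 divisions, so the expansion has 3 partial quotients, read off in order.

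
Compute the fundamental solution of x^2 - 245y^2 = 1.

(x, y) = (51841, 3312)

First expand sqrt(245) as a continued fraction. With x_i = (sqrt(245) + m_i)/d_i and (m_0, d_0) = (0, 1): a_0 = floor(sqrt(245)) = 15, since 15^2 = 225 <= 245 < 256 = 16^2.
Iterate m_{i+1} = d_i*a_i - m_i, d_{i+1} = (245 - m_{i+1}^2)/d_i, a_{i+1} = floor((a_0 + m_{i+1})/d_{i+1}):
  m_1 = 1*15 - 0 = 15, d_1 = (245 - 15^2)/1 = 20/1 = 20, a_1 = floor((15 + 15)/20) = 1.
  m_2 = 20*1 - 15 = 5, d_2 = (245 - 5^2)/20 = 220/20 = 11, a_2 = floor((15 + 5)/11) = 1.
  m_3 = 11*1 - 5 = 6, d_3 = (245 - 6^2)/11 = 209/11 = 19, a_3 = floor((15 + 6)/19) = 1.
  m_4 = 19*1 - 6 = 13, d_4 = (245 - 13^2)/19 = 76/19 = 4, a_4 = floor((15 + 13)/4) = 7.
  m_5 = 4*7 - 13 = 15, d_5 = (245 - 15^2)/4 = 20/4 = 5, a_5 = floor((15 + 15)/5) = 6.
  m_6 = 5*6 - 15 = 15, d_6 = (245 - 15^2)/5 = 20/5 = 4, a_6 = floor((15 + 15)/4) = 7.
  m_7 = 4*7 - 15 = 13, d_7 = (245 - 13^2)/4 = 76/4 = 19, a_7 = floor((15 + 13)/19) = 1.
  m_8 = 19*1 - 13 = 6, d_8 = (245 - 6^2)/19 = 209/19 = 11, a_8 = floor((15 + 6)/11) = 1.
  m_9 = 11*1 - 6 = 5, d_9 = (245 - 5^2)/11 = 220/11 = 20, a_9 = floor((15 + 5)/20) = 1.
  m_10 = 20*1 - 5 = 15, d_10 = (245 - 15^2)/20 = 20/20 = 1, a_10 = floor((15 + 15)/1) = 30.
  m_11 = 1*30 - 15 = 15, d_11 = (245 - 15^2)/1 = 20/1 = 20: (m_11, d_11) = (m_1, d_1) = (15, 20), so from here the quotients repeat a_1, ..., a_10; the period length is 10.
So sqrt(245) = [15; (1, 1, 1, 7, 6, 7, 1, 1, 1, 30)] with period length k = 10.
k is even, so the fundamental solution of x^2 - 245y^2 = 1 is (p_{k-1}, q_{k-1}) = (p_9, q_9); compute convergents through index 9.
Convergents (p_i = a_i*p_{i-1} + p_{i-2}, q_i = a_i*q_{i-1} + q_{i-2} with p_{-2}=0, p_{-1}=1, q_{-2}=1, q_{-1}=0):
  i=0: a_0=15, p_0 = 15*1 + 0 = 15, q_0 = 15*0 + 1 = 1.
  i=1: a_1=1, p_1 = 1*15 + 1 = 16, q_1 = 1*1 + 0 = 1.
  i=2: a_2=1, p_2 = 1*16 + 15 = 31, q_2 = 1*1 + 1 = 2.
  i=3: a_3=1, p_3 = 1*31 + 16 = 47, q_3 = 1*2 + 1 = 3.
  i=4: a_4=7, p_4 = 7*47 + 31 = 360, q_4 = 7*3 + 2 = 23.
  i=5: a_5=6, p_5 = 6*360 + 47 = 2207, q_5 = 6*23 + 3 = 141.
  i=6: a_6=7, p_6 = 7*2207 + 360 = 15809, q_6 = 7*141 + 23 = 1010.
  i=7: a_7=1, p_7 = 1*15809 + 2207 = 18016, q_7 = 1*1010 + 141 = 1151.
  i=8: a_8=1, p_8 = 1*18016 + 15809 = 33825, q_8 = 1*1151 + 1010 = 2161.
  i=9: a_9=1, p_9 = 1*33825 + 18016 = 51841, q_9 = 1*2161 + 1151 = 3312.
Check: 51841^2 - 245*3312^2 = 2687489281 - 2687489280 = 1, so (x, y) = (51841, 3312) solves the equation, and by the theorem it is the least positive solution.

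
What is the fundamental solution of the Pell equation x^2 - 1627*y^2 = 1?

(x, y) = (14642, 363)

First expand sqrt(1627) as a continued fraction. With x_i = (sqrt(1627) + m_i)/d_i and (m_0, d_0) = (0, 1): a_0 = floor(sqrt(1627)) = 40, since 40^2 = 1600 <= 1627 < 1681 = 41^2.
Iterate m_{i+1} = d_i*a_i - m_i, d_{i+1} = (1627 - m_{i+1}^2)/d_i, a_{i+1} = floor((a_0 + m_{i+1})/d_{i+1}):
  m_1 = 1*40 - 0 = 40, d_1 = (1627 - 40^2)/1 = 27/1 = 27, a_1 = floor((40 + 40)/27) = 2.
  m_2 = 27*2 - 40 = 14, d_2 = (1627 - 14^2)/27 = 1431/27 = 53, a_2 = floor((40 + 14)/53) = 1.
  m_3 = 53*1 - 14 = 39, d_3 = (1627 - 39^2)/53 = 106/53 = 2, a_3 = floor((40 + 39)/2) = 39.
  m_4 = 2*39 - 39 = 39, d_4 = (1627 - 39^2)/2 = 106/2 = 53, a_4 = floor((40 + 39)/53) = 1.
  m_5 = 53*1 - 39 = 14, d_5 = (1627 - 14^2)/53 = 1431/53 = 27, a_5 = floor((40 + 14)/27) = 2.
  m_6 = 27*2 - 14 = 40, d_6 = (1627 - 40^2)/27 = 27/27 = 1, a_6 = floor((40 + 40)/1) = 80.
  m_7 = 1*80 - 40 = 40, d_7 = (1627 - 40^2)/1 = 27/1 = 27: (m_7, d_7) = (m_1, d_1) = (40, 27), so from here the quotients repeat a_1, ..., a_6; the period length is 6.
So sqrt(1627) = [40; (2, 1, 39, 1, 2, 80)] with period length k = 6.
k is even, so the fundamental solution of x^2 - 1627y^2 = 1 is (p_{k-1}, q_{k-1}) = (p_5, q_5); compute convergents through index 5.
Convergents (p_i = a_i*p_{i-1} + p_{i-2}, q_i = a_i*q_{i-1} + q_{i-2} with p_{-2}=0, p_{-1}=1, q_{-2}=1, q_{-1}=0):
  i=0: a_0=40, p_0 = 40*1 + 0 = 40, q_0 = 40*0 + 1 = 1.
  i=1: a_1=2, p_1 = 2*40 + 1 = 81, q_1 = 2*1 + 0 = 2.
  i=2: a_2=1, p_2 = 1*81 + 40 = 121, q_2 = 1*2 + 1 = 3.
  i=3: a_3=39, p_3 = 39*121 + 81 = 4800, q_3 = 39*3 + 2 = 119.
  i=4: a_4=1, p_4 = 1*4800 + 121 = 4921, q_4 = 1*119 + 3 = 122.
  i=5: a_5=2, p_5 = 2*4921 + 4800 = 14642, q_5 = 2*122 + 119 = 363.
Check: 14642^2 - 1627*363^2 = 214388164 - 214388163 = 1, so (x, y) = (14642, 363) solves the equation, and by the theorem it is the least positive solution.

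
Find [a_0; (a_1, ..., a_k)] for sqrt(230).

Write x_i = (sqrt(230) + m_i)/d_i with (m_0, d_0) = (0, 1). a_0 = floor(sqrt(230)) = 15, since 15^2 = 225 <= 230 < 256 = 16^2.
Iterate m_{i+1} = d_i*a_i - m_i, d_{i+1} = (230 - m_{i+1}^2)/d_i, a_{i+1} = floor((a_0 + m_{i+1})/d_{i+1}):
  m_1 = 1*15 - 0 = 15, d_1 = (230 - 15^2)/1 = 5/1 = 5, a_1 = floor((15 + 15)/5) = 6.
  m_2 = 5*6 - 15 = 15, d_2 = (230 - 15^2)/5 = 5/5 = 1, a_2 = floor((15 + 15)/1) = 30.
  m_3 = 1*30 - 15 = 15, d_3 = (230 - 15^2)/1 = 5/1 = 5: (m_3, d_3) = (m_1, d_1) = (15, 5), so from here the quotients repeat a_1, a_2; the period length is 2.
Hence the expansion of sqrt(230) is a_0 = 15 followed by the repeating block 6, 30 (period 2).

[15; (6, 30)]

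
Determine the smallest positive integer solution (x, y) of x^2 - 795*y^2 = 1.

(x, y) = (6626, 235)

First expand sqrt(795) as a continued fraction. With x_i = (sqrt(795) + m_i)/d_i and (m_0, d_0) = (0, 1): a_0 = floor(sqrt(795)) = 28, since 28^2 = 784 <= 795 < 841 = 29^2.
Iterate m_{i+1} = d_i*a_i - m_i, d_{i+1} = (795 - m_{i+1}^2)/d_i, a_{i+1} = floor((a_0 + m_{i+1})/d_{i+1}):
  m_1 = 1*28 - 0 = 28, d_1 = (795 - 28^2)/1 = 11/1 = 11, a_1 = floor((28 + 28)/11) = 5.
  m_2 = 11*5 - 28 = 27, d_2 = (795 - 27^2)/11 = 66/11 = 6, a_2 = floor((28 + 27)/6) = 9.
  m_3 = 6*9 - 27 = 27, d_3 = (795 - 27^2)/6 = 66/6 = 11, a_3 = floor((28 + 27)/11) = 5.
  m_4 = 11*5 - 27 = 28, d_4 = (795 - 28^2)/11 = 11/11 = 1, a_4 = floor((28 + 28)/1) = 56.
  m_5 = 1*56 - 28 = 28, d_5 = (795 - 28^2)/1 = 11/1 = 11: (m_5, d_5) = (m_1, d_1) = (28, 11), so from here the quotients repeat a_1, ..., a_4; the period length is 4.
So sqrt(795) = [28; (5, 9, 5, 56)] with period length k = 4.
k is even, so the fundamental solution of x^2 - 795y^2 = 1 is (p_{k-1}, q_{k-1}) = (p_3, q_3); compute convergents through index 3.
Convergents (p_i = a_i*p_{i-1} + p_{i-2}, q_i = a_i*q_{i-1} + q_{i-2} with p_{-2}=0, p_{-1}=1, q_{-2}=1, q_{-1}=0):
  i=0: a_0=28, p_0 = 28*1 + 0 = 28, q_0 = 28*0 + 1 = 1.
  i=1: a_1=5, p_1 = 5*28 + 1 = 141, q_1 = 5*1 + 0 = 5.
  i=2: a_2=9, p_2 = 9*141 + 28 = 1297, q_2 = 9*5 + 1 = 46.
  i=3: a_3=5, p_3 = 5*1297 + 141 = 6626, q_3 = 5*46 + 5 = 235.
Check: 6626^2 - 795*235^2 = 43903876 - 43903875 = 1, so (x, y) = (6626, 235) solves the equation, and by the theorem it is the least positive solution.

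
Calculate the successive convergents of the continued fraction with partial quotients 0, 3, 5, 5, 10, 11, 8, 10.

0/1, 1/3, 5/16, 26/83, 265/846, 2941/9389, 23793/75958, 240871/768969

Using the convergent recurrence p_i = a_i*p_{i-1} + p_{i-2}, q_i = a_i*q_{i-1} + q_{i-2} with p_{-2}=0, p_{-1}=1, q_{-2}=1, q_{-1}=0:
  i=0: a_0=0, p_0 = 0*1 + 0 = 0, q_0 = 0*0 + 1 = 1.
  i=1: a_1=3, p_1 = 3*0 + 1 = 1, q_1 = 3*1 + 0 = 3.
  i=2: a_2=5, p_2 = 5*1 + 0 = 5, q_2 = 5*3 + 1 = 16.
  i=3: a_3=5, p_3 = 5*5 + 1 = 26, q_3 = 5*16 + 3 = 83.
  i=4: a_4=10, p_4 = 10*26 + 5 = 265, q_4 = 10*83 + 16 = 846.
  i=5: a_5=11, p_5 = 11*265 + 26 = 2941, q_5 = 11*846 + 83 = 9389.
  i=6: a_6=8, p_6 = 8*2941 + 265 = 23793, q_6 = 8*9389 + 846 = 75958.
  i=7: a_7=10, p_7 = 10*23793 + 2941 = 240871, q_7 = 10*75958 + 9389 = 768969.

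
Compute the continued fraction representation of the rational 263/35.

Run the Euclidean algorithm on 263 and 35; the successive quotients are the partial quotients a_0, a_1, ... (each step inverts the fractional part left over by the previous one):
  263 = 7*35 + 18, so a_0 = 7.
  35 = 1*18 + 17, so a_1 = 1.
  18 = 1*17 + 1, so a_2 = 1.
  17 = 17*1 + 0, so a_3 = 17.
The remainder reaches 0 after 4 divisions, so the expansion has 4 partial quotients, read off in order.

[7; 1, 1, 17]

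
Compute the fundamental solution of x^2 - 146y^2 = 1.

First expand sqrt(146) as a continued fraction. With x_i = (sqrt(146) + m_i)/d_i and (m_0, d_0) = (0, 1): a_0 = floor(sqrt(146)) = 12, since 12^2 = 144 <= 146 < 169 = 13^2.
Iterate m_{i+1} = d_i*a_i - m_i, d_{i+1} = (146 - m_{i+1}^2)/d_i, a_{i+1} = floor((a_0 + m_{i+1})/d_{i+1}):
  m_1 = 1*12 - 0 = 12, d_1 = (146 - 12^2)/1 = 2/1 = 2, a_1 = floor((12 + 12)/2) = 12.
  m_2 = 2*12 - 12 = 12, d_2 = (146 - 12^2)/2 = 2/2 = 1, a_2 = floor((12 + 12)/1) = 24.
  m_3 = 1*24 - 12 = 12, d_3 = (146 - 12^2)/1 = 2/1 = 2: (m_3, d_3) = (m_1, d_1) = (12, 2), so from here the quotients repeat a_1, a_2; the period length is 2.
So sqrt(146) = [12; (12, 24)] with period length k = 2.
k is even, so the fundamental solution of x^2 - 146y^2 = 1 is (p_{k-1}, q_{k-1}) = (p_1, q_1); compute convergents through index 1.
Convergents (p_i = a_i*p_{i-1} + p_{i-2}, q_i = a_i*q_{i-1} + q_{i-2} with p_{-2}=0, p_{-1}=1, q_{-2}=1, q_{-1}=0):
  i=0: a_0=12, p_0 = 12*1 + 0 = 12, q_0 = 12*0 + 1 = 1.
  i=1: a_1=12, p_1 = 12*12 + 1 = 145, q_1 = 12*1 + 0 = 12.
Check: 145^2 - 146*12^2 = 21025 - 21024 = 1, so (x, y) = (145, 12) solves the equation, and by the theorem it is the least positive solution.

(x, y) = (145, 12)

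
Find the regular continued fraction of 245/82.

[2; 1, 81]

Run the Euclidean algorithm on 245 and 82; the successive quotients are the partial quotients a_0, a_1, ... (each step inverts the fractional part left over by the previous one):
  245 = 2*82 + 81, so a_0 = 2.
  82 = 1*81 + 1, so a_1 = 1.
  81 = 81*1 + 0, so a_2 = 81.
The remainder reaches 0 after 3 divisions, so the expansion has 3 partial quotients, read off in order.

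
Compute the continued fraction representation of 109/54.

[2; 54]

Run the Euclidean algorithm on 109 and 54; the successive quotients are the partial quotients a_0, a_1, ... (each step inverts the fractional part left over by the previous one):
  109 = 2*54 + 1, so a_0 = 2.
  54 = 54*1 + 0, so a_1 = 54.
The remainder reaches 0 after 2 divisions, so the expansion has 2 partial quotients, read off in order.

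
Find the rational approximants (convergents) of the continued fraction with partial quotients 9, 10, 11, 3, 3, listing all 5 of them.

Using the convergent recurrence p_i = a_i*p_{i-1} + p_{i-2}, q_i = a_i*q_{i-1} + q_{i-2} with p_{-2}=0, p_{-1}=1, q_{-2}=1, q_{-1}=0:
  i=0: a_0=9, p_0 = 9*1 + 0 = 9, q_0 = 9*0 + 1 = 1.
  i=1: a_1=10, p_1 = 10*9 + 1 = 91, q_1 = 10*1 + 0 = 10.
  i=2: a_2=11, p_2 = 11*91 + 9 = 1010, q_2 = 11*10 + 1 = 111.
  i=3: a_3=3, p_3 = 3*1010 + 91 = 3121, q_3 = 3*111 + 10 = 343.
  i=4: a_4=3, p_4 = 3*3121 + 1010 = 10373, q_4 = 3*343 + 111 = 1140.

9/1, 91/10, 1010/111, 3121/343, 10373/1140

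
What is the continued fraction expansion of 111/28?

Run the Euclidean algorithm on 111 and 28; the successive quotients are the partial quotients a_0, a_1, ... (each step inverts the fractional part left over by the previous one):
  111 = 3*28 + 27, so a_0 = 3.
  28 = 1*27 + 1, so a_1 = 1.
  27 = 27*1 + 0, so a_2 = 27.
The remainder reaches 0 after 3 divisions, so the expansion has 3 partial quotients, read off in order.

[3; 1, 27]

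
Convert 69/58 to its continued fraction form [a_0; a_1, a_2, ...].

Run the Euclidean algorithm on 69 and 58; the successive quotients are the partial quotients a_0, a_1, ... (each step inverts the fractional part left over by the previous one):
  69 = 1*58 + 11, so a_0 = 1.
  58 = 5*11 + 3, so a_1 = 5.
  11 = 3*3 + 2, so a_2 = 3.
  3 = 1*2 + 1, so a_3 = 1.
  2 = 2*1 + 0, so a_4 = 2.
The remainder reaches 0 after 5 divisions, so the expansion has 5 partial quotients, read off in order.

[1; 5, 3, 1, 2]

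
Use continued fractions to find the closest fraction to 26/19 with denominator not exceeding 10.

11/8

Expand x = 26/19 as a continued fraction with the Euclidean algorithm:
  26 = 1*19 + 7, so a_0 = 1.
  19 = 2*7 + 5, so a_1 = 2.
  7 = 1*5 + 2, so a_2 = 1.
  5 = 2*2 + 1, so a_3 = 2.
  2 = 2*1 + 0, so a_4 = 2.
so x = [1; 2, 1, 2, 2].
Convergents (p_i = a_i*p_{i-1} + p_{i-2}, q_i = a_i*q_{i-1} + q_{i-2} with p_{-2}=0, p_{-1}=1, q_{-2}=1, q_{-1}=0), until the denominator exceeds 10:
  i=0: a_0=1, p_0 = 1*1 + 0 = 1, q_0 = 1*0 + 1 = 1.
  i=1: a_1=2, p_1 = 2*1 + 1 = 3, q_1 = 2*1 + 0 = 2.
  i=2: a_2=1, p_2 = 1*3 + 1 = 4, q_2 = 1*2 + 1 = 3.
  i=3: a_3=2, p_3 = 2*4 + 3 = 11, q_3 = 2*3 + 2 = 8.
  i=4: a_4=2, p_4 = 2*11 + 4 = 26, q_4 = 2*8 + 3 = 19.
q_4 = 19 > 10, so the last convergent with denominator <= 10 is p_3/q_3 = 11/8.
The closest fraction with denominator <= 10 is either p_3/q_3 or the intermediate fraction (k*p_3 + p_2)/(k*q_3 + q_2) with the largest k >= 1 whose denominator stays <= 10; these approach x as k grows, and every other convergent or intermediate fraction in range is farther away.
Largest k: floor((10 - q_2)/q_3) = floor((10 - 3)/8) = 0.
Since k = 0, no intermediate fraction beyond p_3/q_3 has denominator <= 10, so the convergent 11/8 is the closest (its error is |26*8 - 11*19|/(19*8) = 1/152).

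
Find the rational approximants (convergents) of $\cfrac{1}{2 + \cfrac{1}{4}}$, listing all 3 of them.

Using the convergent recurrence p_i = a_i*p_{i-1} + p_{i-2}, q_i = a_i*q_{i-1} + q_{i-2} with p_{-2}=0, p_{-1}=1, q_{-2}=1, q_{-1}=0:
  i=0: a_0=0, p_0 = 0*1 + 0 = 0, q_0 = 0*0 + 1 = 1.
  i=1: a_1=2, p_1 = 2*0 + 1 = 1, q_1 = 2*1 + 0 = 2.
  i=2: a_2=4, p_2 = 4*1 + 0 = 4, q_2 = 4*2 + 1 = 9.

0/1, 1/2, 4/9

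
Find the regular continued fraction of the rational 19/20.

Run the Euclidean algorithm on 19 and 20; the successive quotients are the partial quotients a_0, a_1, ... (each step inverts the fractional part left over by the previous one):
  19 = 0*20 + 19, so a_0 = 0.
  20 = 1*19 + 1, so a_1 = 1.
  19 = 19*1 + 0, so a_2 = 19.
The remainder reaches 0 after 3 divisions, so the expansion has 3 partial quotients, read off in order.

[0; 1, 19]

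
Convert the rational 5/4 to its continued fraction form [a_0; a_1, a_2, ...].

Run the Euclidean algorithm on 5 and 4; the successive quotients are the partial quotients a_0, a_1, ... (each step inverts the fractional part left over by the previous one):
  5 = 1*4 + 1, so a_0 = 1.
  4 = 4*1 + 0, so a_1 = 4.
The remainder reaches 0 after 2 divisions, so the expansion has 2 partial quotients, read off in order.

[1; 4]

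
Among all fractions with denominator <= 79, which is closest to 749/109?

481/70

Expand x = 749/109 as a continued fraction with the Euclidean algorithm:
  749 = 6*109 + 95, so a_0 = 6.
  109 = 1*95 + 14, so a_1 = 1.
  95 = 6*14 + 11, so a_2 = 6.
  14 = 1*11 + 3, so a_3 = 1.
  11 = 3*3 + 2, so a_4 = 3.
  3 = 1*2 + 1, so a_5 = 1.
  2 = 2*1 + 0, so a_6 = 2.
so x = [6; 1, 6, 1, 3, 1, 2].
Convergents (p_i = a_i*p_{i-1} + p_{i-2}, q_i = a_i*q_{i-1} + q_{i-2} with p_{-2}=0, p_{-1}=1, q_{-2}=1, q_{-1}=0), until the denominator exceeds 79:
  i=0: a_0=6, p_0 = 6*1 + 0 = 6, q_0 = 6*0 + 1 = 1.
  i=1: a_1=1, p_1 = 1*6 + 1 = 7, q_1 = 1*1 + 0 = 1.
  i=2: a_2=6, p_2 = 6*7 + 6 = 48, q_2 = 6*1 + 1 = 7.
  i=3: a_3=1, p_3 = 1*48 + 7 = 55, q_3 = 1*7 + 1 = 8.
  i=4: a_4=3, p_4 = 3*55 + 48 = 213, q_4 = 3*8 + 7 = 31.
  i=5: a_5=1, p_5 = 1*213 + 55 = 268, q_5 = 1*31 + 8 = 39.
  i=6: a_6=2, p_6 = 2*268 + 213 = 749, q_6 = 2*39 + 31 = 109.
q_6 = 109 > 79, so the last convergent with denominator <= 79 is p_5/q_5 = 268/39.
The closest fraction with denominator <= 79 is either p_5/q_5 or the intermediate fraction (k*p_5 + p_4)/(k*q_5 + q_4) with the largest k >= 1 whose denominator stays <= 79; these approach x as k grows, and every other convergent or intermediate fraction in range is farther away.
Largest k: floor((79 - q_4)/q_5) = floor((79 - 31)/39) = 1.
That gives (1*268 + 213)/(1*39 + 31) = 481/70.
Compare the errors: |x - 268/39| = |749*39 - 268*109|/(109*39) = 1/4251, and |x - 481/70| = |749*70 - 481*109|/(109*70) = 1/7630.
Cross-multiplying, 1*4251 = 4251 < 7630 = 1*7630, so 1/7630 is smaller: the intermediate fraction 481/70 is closer to x than 268/39.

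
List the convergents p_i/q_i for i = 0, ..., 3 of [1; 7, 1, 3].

1/1, 8/7, 9/8, 35/31

Using the convergent recurrence p_i = a_i*p_{i-1} + p_{i-2}, q_i = a_i*q_{i-1} + q_{i-2} with p_{-2}=0, p_{-1}=1, q_{-2}=1, q_{-1}=0:
  i=0: a_0=1, p_0 = 1*1 + 0 = 1, q_0 = 1*0 + 1 = 1.
  i=1: a_1=7, p_1 = 7*1 + 1 = 8, q_1 = 7*1 + 0 = 7.
  i=2: a_2=1, p_2 = 1*8 + 1 = 9, q_2 = 1*7 + 1 = 8.
  i=3: a_3=3, p_3 = 3*9 + 8 = 35, q_3 = 3*8 + 7 = 31.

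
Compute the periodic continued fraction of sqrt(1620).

[40; (4, 80)]

Write x_i = (sqrt(1620) + m_i)/d_i with (m_0, d_0) = (0, 1). a_0 = floor(sqrt(1620)) = 40, since 40^2 = 1600 <= 1620 < 1681 = 41^2.
Iterate m_{i+1} = d_i*a_i - m_i, d_{i+1} = (1620 - m_{i+1}^2)/d_i, a_{i+1} = floor((a_0 + m_{i+1})/d_{i+1}):
  m_1 = 1*40 - 0 = 40, d_1 = (1620 - 40^2)/1 = 20/1 = 20, a_1 = floor((40 + 40)/20) = 4.
  m_2 = 20*4 - 40 = 40, d_2 = (1620 - 40^2)/20 = 20/20 = 1, a_2 = floor((40 + 40)/1) = 80.
  m_3 = 1*80 - 40 = 40, d_3 = (1620 - 40^2)/1 = 20/1 = 20: (m_3, d_3) = (m_1, d_1) = (40, 20), so from here the quotients repeat a_1, a_2; the period length is 2.
Hence the expansion of sqrt(1620) is a_0 = 40 followed by the repeating block 4, 80 (period 2).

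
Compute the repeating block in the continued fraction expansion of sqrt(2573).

Write x_i = (sqrt(2573) + m_i)/d_i with (m_0, d_0) = (0, 1). a_0 = floor(sqrt(2573)) = 50, since 50^2 = 2500 <= 2573 < 2601 = 51^2.
Iterate m_{i+1} = d_i*a_i - m_i, d_{i+1} = (2573 - m_{i+1}^2)/d_i, a_{i+1} = floor((a_0 + m_{i+1})/d_{i+1}):
  m_1 = 1*50 - 0 = 50, d_1 = (2573 - 50^2)/1 = 73/1 = 73, a_1 = floor((50 + 50)/73) = 1.
  m_2 = 73*1 - 50 = 23, d_2 = (2573 - 23^2)/73 = 2044/73 = 28, a_2 = floor((50 + 23)/28) = 2.
  m_3 = 28*2 - 23 = 33, d_3 = (2573 - 33^2)/28 = 1484/28 = 53, a_3 = floor((50 + 33)/53) = 1.
  m_4 = 53*1 - 33 = 20, d_4 = (2573 - 20^2)/53 = 2173/53 = 41, a_4 = floor((50 + 20)/41) = 1.
  m_5 = 41*1 - 20 = 21, d_5 = (2573 - 21^2)/41 = 2132/41 = 52, a_5 = floor((50 + 21)/52) = 1.
  m_6 = 52*1 - 21 = 31, d_6 = (2573 - 31^2)/52 = 1612/52 = 31, a_6 = floor((50 + 31)/31) = 2.
  m_7 = 31*2 - 31 = 31, d_7 = (2573 - 31^2)/31 = 1612/31 = 52, a_7 = floor((50 + 31)/52) = 1.
  m_8 = 52*1 - 31 = 21, d_8 = (2573 - 21^2)/52 = 2132/52 = 41, a_8 = floor((50 + 21)/41) = 1.
  m_9 = 41*1 - 21 = 20, d_9 = (2573 - 20^2)/41 = 2173/41 = 53, a_9 = floor((50 + 20)/53) = 1.
  m_10 = 53*1 - 20 = 33, d_10 = (2573 - 33^2)/53 = 1484/53 = 28, a_10 = floor((50 + 33)/28) = 2.
  m_11 = 28*2 - 33 = 23, d_11 = (2573 - 23^2)/28 = 2044/28 = 73, a_11 = floor((50 + 23)/73) = 1.
  m_12 = 73*1 - 23 = 50, d_12 = (2573 - 50^2)/73 = 73/73 = 1, a_12 = floor((50 + 50)/1) = 100.
  m_13 = 1*100 - 50 = 50, d_13 = (2573 - 50^2)/1 = 73/1 = 73: (m_13, d_13) = (m_1, d_1) = (50, 73), so from here the quotients repeat a_1, ..., a_12; the period length is 12.
Hence the expansion of sqrt(2573) is a_0 = 50 followed by the repeating block 1, 2, 1, 1, 1, 2, 1, 1, 1, 2, 1, 100 (period 12).

[50; (1, 2, 1, 1, 1, 2, 1, 1, 1, 2, 1, 100)]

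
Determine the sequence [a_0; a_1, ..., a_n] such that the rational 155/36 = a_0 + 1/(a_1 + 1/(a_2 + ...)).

Run the Euclidean algorithm on 155 and 36; the successive quotients are the partial quotients a_0, a_1, ... (each step inverts the fractional part left over by the previous one):
  155 = 4*36 + 11, so a_0 = 4.
  36 = 3*11 + 3, so a_1 = 3.
  11 = 3*3 + 2, so a_2 = 3.
  3 = 1*2 + 1, so a_3 = 1.
  2 = 2*1 + 0, so a_4 = 2.
The remainder reaches 0 after 5 divisions, so the expansion has 5 partial quotients, read off in order.

[4; 3, 3, 1, 2]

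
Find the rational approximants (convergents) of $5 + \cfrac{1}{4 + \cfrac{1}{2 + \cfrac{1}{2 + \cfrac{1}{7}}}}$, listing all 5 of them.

Using the convergent recurrence p_i = a_i*p_{i-1} + p_{i-2}, q_i = a_i*q_{i-1} + q_{i-2} with p_{-2}=0, p_{-1}=1, q_{-2}=1, q_{-1}=0:
  i=0: a_0=5, p_0 = 5*1 + 0 = 5, q_0 = 5*0 + 1 = 1.
  i=1: a_1=4, p_1 = 4*5 + 1 = 21, q_1 = 4*1 + 0 = 4.
  i=2: a_2=2, p_2 = 2*21 + 5 = 47, q_2 = 2*4 + 1 = 9.
  i=3: a_3=2, p_3 = 2*47 + 21 = 115, q_3 = 2*9 + 4 = 22.
  i=4: a_4=7, p_4 = 7*115 + 47 = 852, q_4 = 7*22 + 9 = 163.

5/1, 21/4, 47/9, 115/22, 852/163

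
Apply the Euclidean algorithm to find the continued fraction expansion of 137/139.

Run the Euclidean algorithm on 137 and 139; the successive quotients are the partial quotients a_0, a_1, ... (each step inverts the fractional part left over by the previous one):
  137 = 0*139 + 137, so a_0 = 0.
  139 = 1*137 + 2, so a_1 = 1.
  137 = 68*2 + 1, so a_2 = 68.
  2 = 2*1 + 0, so a_3 = 2.
The remainder reaches 0 after 4 divisions, so the expansion has 4 partial quotients, read off in order.

[0; 1, 68, 2]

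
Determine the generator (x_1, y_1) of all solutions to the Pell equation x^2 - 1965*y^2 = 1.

First expand sqrt(1965) as a continued fraction. With x_i = (sqrt(1965) + m_i)/d_i and (m_0, d_0) = (0, 1): a_0 = floor(sqrt(1965)) = 44, since 44^2 = 1936 <= 1965 < 2025 = 45^2.
Iterate m_{i+1} = d_i*a_i - m_i, d_{i+1} = (1965 - m_{i+1}^2)/d_i, a_{i+1} = floor((a_0 + m_{i+1})/d_{i+1}):
  m_1 = 1*44 - 0 = 44, d_1 = (1965 - 44^2)/1 = 29/1 = 29, a_1 = floor((44 + 44)/29) = 3.
  m_2 = 29*3 - 44 = 43, d_2 = (1965 - 43^2)/29 = 116/29 = 4, a_2 = floor((44 + 43)/4) = 21.
  m_3 = 4*21 - 43 = 41, d_3 = (1965 - 41^2)/4 = 284/4 = 71, a_3 = floor((44 + 41)/71) = 1.
  m_4 = 71*1 - 41 = 30, d_4 = (1965 - 30^2)/71 = 1065/71 = 15, a_4 = floor((44 + 30)/15) = 4.
  m_5 = 15*4 - 30 = 30, d_5 = (1965 - 30^2)/15 = 1065/15 = 71, a_5 = floor((44 + 30)/71) = 1.
  m_6 = 71*1 - 30 = 41, d_6 = (1965 - 41^2)/71 = 284/71 = 4, a_6 = floor((44 + 41)/4) = 21.
  m_7 = 4*21 - 41 = 43, d_7 = (1965 - 43^2)/4 = 116/4 = 29, a_7 = floor((44 + 43)/29) = 3.
  m_8 = 29*3 - 43 = 44, d_8 = (1965 - 44^2)/29 = 29/29 = 1, a_8 = floor((44 + 44)/1) = 88.
  m_9 = 1*88 - 44 = 44, d_9 = (1965 - 44^2)/1 = 29/1 = 29: (m_9, d_9) = (m_1, d_1) = (44, 29), so from here the quotients repeat a_1, ..., a_8; the period length is 8.
So sqrt(1965) = [44; (3, 21, 1, 4, 1, 21, 3, 88)] with period length k = 8.
k is even, so the fundamental solution of x^2 - 1965y^2 = 1 is (p_{k-1}, q_{k-1}) = (p_7, q_7); compute convergents through index 7.
Convergents (p_i = a_i*p_{i-1} + p_{i-2}, q_i = a_i*q_{i-1} + q_{i-2} with p_{-2}=0, p_{-1}=1, q_{-2}=1, q_{-1}=0):
  i=0: a_0=44, p_0 = 44*1 + 0 = 44, q_0 = 44*0 + 1 = 1.
  i=1: a_1=3, p_1 = 3*44 + 1 = 133, q_1 = 3*1 + 0 = 3.
  i=2: a_2=21, p_2 = 21*133 + 44 = 2837, q_2 = 21*3 + 1 = 64.
  i=3: a_3=1, p_3 = 1*2837 + 133 = 2970, q_3 = 1*64 + 3 = 67.
  i=4: a_4=4, p_4 = 4*2970 + 2837 = 14717, q_4 = 4*67 + 64 = 332.
  i=5: a_5=1, p_5 = 1*14717 + 2970 = 17687, q_5 = 1*332 + 67 = 399.
  i=6: a_6=21, p_6 = 21*17687 + 14717 = 386144, q_6 = 21*399 + 332 = 8711.
  i=7: a_7=3, p_7 = 3*386144 + 17687 = 1176119, q_7 = 3*8711 + 399 = 26532.
Check: 1176119^2 - 1965*26532^2 = 1383255902161 - 1383255902160 = 1, so (x, y) = (1176119, 26532) solves the equation, and by the theorem it is the least positive solution.

(x, y) = (1176119, 26532)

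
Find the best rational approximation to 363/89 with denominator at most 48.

Expand x = 363/89 as a continued fraction with the Euclidean algorithm:
  363 = 4*89 + 7, so a_0 = 4.
  89 = 12*7 + 5, so a_1 = 12.
  7 = 1*5 + 2, so a_2 = 1.
  5 = 2*2 + 1, so a_3 = 2.
  2 = 2*1 + 0, so a_4 = 2.
so x = [4; 12, 1, 2, 2].
Convergents (p_i = a_i*p_{i-1} + p_{i-2}, q_i = a_i*q_{i-1} + q_{i-2} with p_{-2}=0, p_{-1}=1, q_{-2}=1, q_{-1}=0), until the denominator exceeds 48:
  i=0: a_0=4, p_0 = 4*1 + 0 = 4, q_0 = 4*0 + 1 = 1.
  i=1: a_1=12, p_1 = 12*4 + 1 = 49, q_1 = 12*1 + 0 = 12.
  i=2: a_2=1, p_2 = 1*49 + 4 = 53, q_2 = 1*12 + 1 = 13.
  i=3: a_3=2, p_3 = 2*53 + 49 = 155, q_3 = 2*13 + 12 = 38.
  i=4: a_4=2, p_4 = 2*155 + 53 = 363, q_4 = 2*38 + 13 = 89.
q_4 = 89 > 48, so the last convergent with denominator <= 48 is p_3/q_3 = 155/38.
The closest fraction with denominator <= 48 is either p_3/q_3 or the intermediate fraction (k*p_3 + p_2)/(k*q_3 + q_2) with the largest k >= 1 whose denominator stays <= 48; these approach x as k grows, and every other convergent or intermediate fraction in range is farther away.
Largest k: floor((48 - q_2)/q_3) = floor((48 - 13)/38) = 0.
Since k = 0, no intermediate fraction beyond p_3/q_3 has denominator <= 48, so the convergent 155/38 is the closest (its error is |363*38 - 155*89|/(89*38) = 1/3382).

155/38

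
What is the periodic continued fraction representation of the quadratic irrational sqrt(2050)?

[45; (3, 1, 1, 1, 1, 3, 90)]

Write x_i = (sqrt(2050) + m_i)/d_i with (m_0, d_0) = (0, 1). a_0 = floor(sqrt(2050)) = 45, since 45^2 = 2025 <= 2050 < 2116 = 46^2.
Iterate m_{i+1} = d_i*a_i - m_i, d_{i+1} = (2050 - m_{i+1}^2)/d_i, a_{i+1} = floor((a_0 + m_{i+1})/d_{i+1}):
  m_1 = 1*45 - 0 = 45, d_1 = (2050 - 45^2)/1 = 25/1 = 25, a_1 = floor((45 + 45)/25) = 3.
  m_2 = 25*3 - 45 = 30, d_2 = (2050 - 30^2)/25 = 1150/25 = 46, a_2 = floor((45 + 30)/46) = 1.
  m_3 = 46*1 - 30 = 16, d_3 = (2050 - 16^2)/46 = 1794/46 = 39, a_3 = floor((45 + 16)/39) = 1.
  m_4 = 39*1 - 16 = 23, d_4 = (2050 - 23^2)/39 = 1521/39 = 39, a_4 = floor((45 + 23)/39) = 1.
  m_5 = 39*1 - 23 = 16, d_5 = (2050 - 16^2)/39 = 1794/39 = 46, a_5 = floor((45 + 16)/46) = 1.
  m_6 = 46*1 - 16 = 30, d_6 = (2050 - 30^2)/46 = 1150/46 = 25, a_6 = floor((45 + 30)/25) = 3.
  m_7 = 25*3 - 30 = 45, d_7 = (2050 - 45^2)/25 = 25/25 = 1, a_7 = floor((45 + 45)/1) = 90.
  m_8 = 1*90 - 45 = 45, d_8 = (2050 - 45^2)/1 = 25/1 = 25: (m_8, d_8) = (m_1, d_1) = (45, 25), so from here the quotients repeat a_1, ..., a_7; the period length is 7.
Hence the expansion of sqrt(2050) is a_0 = 45 followed by the repeating block 3, 1, 1, 1, 1, 3, 90 (period 7).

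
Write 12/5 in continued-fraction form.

[2; 2, 2]

Run the Euclidean algorithm on 12 and 5; the successive quotients are the partial quotients a_0, a_1, ... (each step inverts the fractional part left over by the previous one):
  12 = 2*5 + 2, so a_0 = 2.
  5 = 2*2 + 1, so a_1 = 2.
  2 = 2*1 + 0, so a_2 = 2.
The remainder reaches 0 after 3 divisions, so the expansion has 3 partial quotients, read off in order.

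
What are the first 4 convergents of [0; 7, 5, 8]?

0/1, 1/7, 5/36, 41/295

Using the convergent recurrence p_i = a_i*p_{i-1} + p_{i-2}, q_i = a_i*q_{i-1} + q_{i-2} with p_{-2}=0, p_{-1}=1, q_{-2}=1, q_{-1}=0:
  i=0: a_0=0, p_0 = 0*1 + 0 = 0, q_0 = 0*0 + 1 = 1.
  i=1: a_1=7, p_1 = 7*0 + 1 = 1, q_1 = 7*1 + 0 = 7.
  i=2: a_2=5, p_2 = 5*1 + 0 = 5, q_2 = 5*7 + 1 = 36.
  i=3: a_3=8, p_3 = 8*5 + 1 = 41, q_3 = 8*36 + 7 = 295.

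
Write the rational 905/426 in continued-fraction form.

[2; 8, 26, 2]

Run the Euclidean algorithm on 905 and 426; the successive quotients are the partial quotients a_0, a_1, ... (each step inverts the fractional part left over by the previous one):
  905 = 2*426 + 53, so a_0 = 2.
  426 = 8*53 + 2, so a_1 = 8.
  53 = 26*2 + 1, so a_2 = 26.
  2 = 2*1 + 0, so a_3 = 2.
The remainder reaches 0 after 4 divisions, so the expansion has 4 partial quotients, read off in order.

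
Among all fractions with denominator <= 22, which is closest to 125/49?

51/20

Expand x = 125/49 as a continued fraction with the Euclidean algorithm:
  125 = 2*49 + 27, so a_0 = 2.
  49 = 1*27 + 22, so a_1 = 1.
  27 = 1*22 + 5, so a_2 = 1.
  22 = 4*5 + 2, so a_3 = 4.
  5 = 2*2 + 1, so a_4 = 2.
  2 = 2*1 + 0, so a_5 = 2.
so x = [2; 1, 1, 4, 2, 2].
Convergents (p_i = a_i*p_{i-1} + p_{i-2}, q_i = a_i*q_{i-1} + q_{i-2} with p_{-2}=0, p_{-1}=1, q_{-2}=1, q_{-1}=0), until the denominator exceeds 22:
  i=0: a_0=2, p_0 = 2*1 + 0 = 2, q_0 = 2*0 + 1 = 1.
  i=1: a_1=1, p_1 = 1*2 + 1 = 3, q_1 = 1*1 + 0 = 1.
  i=2: a_2=1, p_2 = 1*3 + 2 = 5, q_2 = 1*1 + 1 = 2.
  i=3: a_3=4, p_3 = 4*5 + 3 = 23, q_3 = 4*2 + 1 = 9.
  i=4: a_4=2, p_4 = 2*23 + 5 = 51, q_4 = 2*9 + 2 = 20.
  i=5: a_5=2, p_5 = 2*51 + 23 = 125, q_5 = 2*20 + 9 = 49.
q_5 = 49 > 22, so the last convergent with denominator <= 22 is p_4/q_4 = 51/20.
The closest fraction with denominator <= 22 is either p_4/q_4 or the intermediate fraction (k*p_4 + p_3)/(k*q_4 + q_3) with the largest k >= 1 whose denominator stays <= 22; these approach x as k grows, and every other convergent or intermediate fraction in range is farther away.
Largest k: floor((22 - q_3)/q_4) = floor((22 - 9)/20) = 0.
Since k = 0, no intermediate fraction beyond p_4/q_4 has denominator <= 22, so the convergent 51/20 is the closest (its error is |125*20 - 51*49|/(49*20) = 1/980).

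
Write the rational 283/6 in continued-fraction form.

[47; 6]

Run the Euclidean algorithm on 283 and 6; the successive quotients are the partial quotients a_0, a_1, ... (each step inverts the fractional part left over by the previous one):
  283 = 47*6 + 1, so a_0 = 47.
  6 = 6*1 + 0, so a_1 = 6.
The remainder reaches 0 after 2 divisions, so the expansion has 2 partial quotients, read off in order.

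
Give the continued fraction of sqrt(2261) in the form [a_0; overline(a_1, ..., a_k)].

[47; overline(1, 1, 4, 1, 1, 94)]

Write x_i = (sqrt(2261) + m_i)/d_i with (m_0, d_0) = (0, 1). a_0 = floor(sqrt(2261)) = 47, since 47^2 = 2209 <= 2261 < 2304 = 48^2.
Iterate m_{i+1} = d_i*a_i - m_i, d_{i+1} = (2261 - m_{i+1}^2)/d_i, a_{i+1} = floor((a_0 + m_{i+1})/d_{i+1}):
  m_1 = 1*47 - 0 = 47, d_1 = (2261 - 47^2)/1 = 52/1 = 52, a_1 = floor((47 + 47)/52) = 1.
  m_2 = 52*1 - 47 = 5, d_2 = (2261 - 5^2)/52 = 2236/52 = 43, a_2 = floor((47 + 5)/43) = 1.
  m_3 = 43*1 - 5 = 38, d_3 = (2261 - 38^2)/43 = 817/43 = 19, a_3 = floor((47 + 38)/19) = 4.
  m_4 = 19*4 - 38 = 38, d_4 = (2261 - 38^2)/19 = 817/19 = 43, a_4 = floor((47 + 38)/43) = 1.
  m_5 = 43*1 - 38 = 5, d_5 = (2261 - 5^2)/43 = 2236/43 = 52, a_5 = floor((47 + 5)/52) = 1.
  m_6 = 52*1 - 5 = 47, d_6 = (2261 - 47^2)/52 = 52/52 = 1, a_6 = floor((47 + 47)/1) = 94.
  m_7 = 1*94 - 47 = 47, d_7 = (2261 - 47^2)/1 = 52/1 = 52: (m_7, d_7) = (m_1, d_1) = (47, 52), so from here the quotients repeat a_1, ..., a_6; the period length is 6.
Hence the expansion of sqrt(2261) is a_0 = 47 followed by the repeating block 1, 1, 4, 1, 1, 94 (period 6).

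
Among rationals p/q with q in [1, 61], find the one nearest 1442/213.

Expand x = 1442/213 as a continued fraction with the Euclidean algorithm:
  1442 = 6*213 + 164, so a_0 = 6.
  213 = 1*164 + 49, so a_1 = 1.
  164 = 3*49 + 17, so a_2 = 3.
  49 = 2*17 + 15, so a_3 = 2.
  17 = 1*15 + 2, so a_4 = 1.
  15 = 7*2 + 1, so a_5 = 7.
  2 = 2*1 + 0, so a_6 = 2.
so x = [6; 1, 3, 2, 1, 7, 2].
Convergents (p_i = a_i*p_{i-1} + p_{i-2}, q_i = a_i*q_{i-1} + q_{i-2} with p_{-2}=0, p_{-1}=1, q_{-2}=1, q_{-1}=0), until the denominator exceeds 61:
  i=0: a_0=6, p_0 = 6*1 + 0 = 6, q_0 = 6*0 + 1 = 1.
  i=1: a_1=1, p_1 = 1*6 + 1 = 7, q_1 = 1*1 + 0 = 1.
  i=2: a_2=3, p_2 = 3*7 + 6 = 27, q_2 = 3*1 + 1 = 4.
  i=3: a_3=2, p_3 = 2*27 + 7 = 61, q_3 = 2*4 + 1 = 9.
  i=4: a_4=1, p_4 = 1*61 + 27 = 88, q_4 = 1*9 + 4 = 13.
  i=5: a_5=7, p_5 = 7*88 + 61 = 677, q_5 = 7*13 + 9 = 100.
q_5 = 100 > 61, so the last convergent with denominator <= 61 is p_4/q_4 = 88/13.
The closest fraction with denominator <= 61 is either p_4/q_4 or the intermediate fraction (k*p_4 + p_3)/(k*q_4 + q_3) with the largest k >= 1 whose denominator stays <= 61; these approach x as k grows, and every other convergent or intermediate fraction in range is farther away.
Largest k: floor((61 - q_3)/q_4) = floor((61 - 9)/13) = 4.
That gives (4*88 + 61)/(4*13 + 9) = 413/61.
Compare the errors: |x - 88/13| = |1442*13 - 88*213|/(213*13) = 2/2769, and |x - 413/61| = |1442*61 - 413*213|/(213*61) = 7/12993.
Cross-multiplying, 7*2769 = 19383 < 25986 = 2*12993, so 7/12993 is smaller: the intermediate fraction 413/61 is closer to x than 88/13.

413/61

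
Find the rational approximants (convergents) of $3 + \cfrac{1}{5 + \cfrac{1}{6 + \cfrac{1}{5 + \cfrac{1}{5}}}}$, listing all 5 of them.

Using the convergent recurrence p_i = a_i*p_{i-1} + p_{i-2}, q_i = a_i*q_{i-1} + q_{i-2} with p_{-2}=0, p_{-1}=1, q_{-2}=1, q_{-1}=0:
  i=0: a_0=3, p_0 = 3*1 + 0 = 3, q_0 = 3*0 + 1 = 1.
  i=1: a_1=5, p_1 = 5*3 + 1 = 16, q_1 = 5*1 + 0 = 5.
  i=2: a_2=6, p_2 = 6*16 + 3 = 99, q_2 = 6*5 + 1 = 31.
  i=3: a_3=5, p_3 = 5*99 + 16 = 511, q_3 = 5*31 + 5 = 160.
  i=4: a_4=5, p_4 = 5*511 + 99 = 2654, q_4 = 5*160 + 31 = 831.

3/1, 16/5, 99/31, 511/160, 2654/831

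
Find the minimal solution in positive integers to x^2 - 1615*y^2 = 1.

First expand sqrt(1615) as a continued fraction. With x_i = (sqrt(1615) + m_i)/d_i and (m_0, d_0) = (0, 1): a_0 = floor(sqrt(1615)) = 40, since 40^2 = 1600 <= 1615 < 1681 = 41^2.
Iterate m_{i+1} = d_i*a_i - m_i, d_{i+1} = (1615 - m_{i+1}^2)/d_i, a_{i+1} = floor((a_0 + m_{i+1})/d_{i+1}):
  m_1 = 1*40 - 0 = 40, d_1 = (1615 - 40^2)/1 = 15/1 = 15, a_1 = floor((40 + 40)/15) = 5.
  m_2 = 15*5 - 40 = 35, d_2 = (1615 - 35^2)/15 = 390/15 = 26, a_2 = floor((40 + 35)/26) = 2.
  m_3 = 26*2 - 35 = 17, d_3 = (1615 - 17^2)/26 = 1326/26 = 51, a_3 = floor((40 + 17)/51) = 1.
  m_4 = 51*1 - 17 = 34, d_4 = (1615 - 34^2)/51 = 459/51 = 9, a_4 = floor((40 + 34)/9) = 8.
  m_5 = 9*8 - 34 = 38, d_5 = (1615 - 38^2)/9 = 171/9 = 19, a_5 = floor((40 + 38)/19) = 4.
  m_6 = 19*4 - 38 = 38, d_6 = (1615 - 38^2)/19 = 171/19 = 9, a_6 = floor((40 + 38)/9) = 8.
  m_7 = 9*8 - 38 = 34, d_7 = (1615 - 34^2)/9 = 459/9 = 51, a_7 = floor((40 + 34)/51) = 1.
  m_8 = 51*1 - 34 = 17, d_8 = (1615 - 17^2)/51 = 1326/51 = 26, a_8 = floor((40 + 17)/26) = 2.
  m_9 = 26*2 - 17 = 35, d_9 = (1615 - 35^2)/26 = 390/26 = 15, a_9 = floor((40 + 35)/15) = 5.
  m_10 = 15*5 - 35 = 40, d_10 = (1615 - 40^2)/15 = 15/15 = 1, a_10 = floor((40 + 40)/1) = 80.
  m_11 = 1*80 - 40 = 40, d_11 = (1615 - 40^2)/1 = 15/1 = 15: (m_11, d_11) = (m_1, d_1) = (40, 15), so from here the quotients repeat a_1, ..., a_10; the period length is 10.
So sqrt(1615) = [40; (5, 2, 1, 8, 4, 8, 1, 2, 5, 80)] with period length k = 10.
k is even, so the fundamental solution of x^2 - 1615y^2 = 1 is (p_{k-1}, q_{k-1}) = (p_9, q_9); compute convergents through index 9.
Convergents (p_i = a_i*p_{i-1} + p_{i-2}, q_i = a_i*q_{i-1} + q_{i-2} with p_{-2}=0, p_{-1}=1, q_{-2}=1, q_{-1}=0):
  i=0: a_0=40, p_0 = 40*1 + 0 = 40, q_0 = 40*0 + 1 = 1.
  i=1: a_1=5, p_1 = 5*40 + 1 = 201, q_1 = 5*1 + 0 = 5.
  i=2: a_2=2, p_2 = 2*201 + 40 = 442, q_2 = 2*5 + 1 = 11.
  i=3: a_3=1, p_3 = 1*442 + 201 = 643, q_3 = 1*11 + 5 = 16.
  i=4: a_4=8, p_4 = 8*643 + 442 = 5586, q_4 = 8*16 + 11 = 139.
  i=5: a_5=4, p_5 = 4*5586 + 643 = 22987, q_5 = 4*139 + 16 = 572.
  i=6: a_6=8, p_6 = 8*22987 + 5586 = 189482, q_6 = 8*572 + 139 = 4715.
  i=7: a_7=1, p_7 = 1*189482 + 22987 = 212469, q_7 = 1*4715 + 572 = 5287.
  i=8: a_8=2, p_8 = 2*212469 + 189482 = 614420, q_8 = 2*5287 + 4715 = 15289.
  i=9: a_9=5, p_9 = 5*614420 + 212469 = 3284569, q_9 = 5*15289 + 5287 = 81732.
Check: 3284569^2 - 1615*81732^2 = 10788393515761 - 10788393515760 = 1, so (x, y) = (3284569, 81732) solves the equation, and by the theorem it is the least positive solution.

(x, y) = (3284569, 81732)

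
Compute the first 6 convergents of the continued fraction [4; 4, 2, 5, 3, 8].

4/1, 17/4, 38/9, 207/49, 659/156, 5479/1297

Using the convergent recurrence p_i = a_i*p_{i-1} + p_{i-2}, q_i = a_i*q_{i-1} + q_{i-2} with p_{-2}=0, p_{-1}=1, q_{-2}=1, q_{-1}=0:
  i=0: a_0=4, p_0 = 4*1 + 0 = 4, q_0 = 4*0 + 1 = 1.
  i=1: a_1=4, p_1 = 4*4 + 1 = 17, q_1 = 4*1 + 0 = 4.
  i=2: a_2=2, p_2 = 2*17 + 4 = 38, q_2 = 2*4 + 1 = 9.
  i=3: a_3=5, p_3 = 5*38 + 17 = 207, q_3 = 5*9 + 4 = 49.
  i=4: a_4=3, p_4 = 3*207 + 38 = 659, q_4 = 3*49 + 9 = 156.
  i=5: a_5=8, p_5 = 8*659 + 207 = 5479, q_5 = 8*156 + 49 = 1297.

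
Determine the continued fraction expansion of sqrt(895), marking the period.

Write x_i = (sqrt(895) + m_i)/d_i with (m_0, d_0) = (0, 1). a_0 = floor(sqrt(895)) = 29, since 29^2 = 841 <= 895 < 900 = 30^2.
Iterate m_{i+1} = d_i*a_i - m_i, d_{i+1} = (895 - m_{i+1}^2)/d_i, a_{i+1} = floor((a_0 + m_{i+1})/d_{i+1}):
  m_1 = 1*29 - 0 = 29, d_1 = (895 - 29^2)/1 = 54/1 = 54, a_1 = floor((29 + 29)/54) = 1.
  m_2 = 54*1 - 29 = 25, d_2 = (895 - 25^2)/54 = 270/54 = 5, a_2 = floor((29 + 25)/5) = 10.
  m_3 = 5*10 - 25 = 25, d_3 = (895 - 25^2)/5 = 270/5 = 54, a_3 = floor((29 + 25)/54) = 1.
  m_4 = 54*1 - 25 = 29, d_4 = (895 - 29^2)/54 = 54/54 = 1, a_4 = floor((29 + 29)/1) = 58.
  m_5 = 1*58 - 29 = 29, d_5 = (895 - 29^2)/1 = 54/1 = 54: (m_5, d_5) = (m_1, d_1) = (29, 54), so from here the quotients repeat a_1, ..., a_4; the period length is 4.
Hence the expansion of sqrt(895) is a_0 = 29 followed by the repeating block 1, 10, 1, 58 (period 4).

[29; (1, 10, 1, 58)]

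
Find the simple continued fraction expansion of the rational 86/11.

[7; 1, 4, 2]

Run the Euclidean algorithm on 86 and 11; the successive quotients are the partial quotients a_0, a_1, ... (each step inverts the fractional part left over by the previous one):
  86 = 7*11 + 9, so a_0 = 7.
  11 = 1*9 + 2, so a_1 = 1.
  9 = 4*2 + 1, so a_2 = 4.
  2 = 2*1 + 0, so a_3 = 2.
The remainder reaches 0 after 4 divisions, so the expansion has 4 partial quotients, read off in order.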